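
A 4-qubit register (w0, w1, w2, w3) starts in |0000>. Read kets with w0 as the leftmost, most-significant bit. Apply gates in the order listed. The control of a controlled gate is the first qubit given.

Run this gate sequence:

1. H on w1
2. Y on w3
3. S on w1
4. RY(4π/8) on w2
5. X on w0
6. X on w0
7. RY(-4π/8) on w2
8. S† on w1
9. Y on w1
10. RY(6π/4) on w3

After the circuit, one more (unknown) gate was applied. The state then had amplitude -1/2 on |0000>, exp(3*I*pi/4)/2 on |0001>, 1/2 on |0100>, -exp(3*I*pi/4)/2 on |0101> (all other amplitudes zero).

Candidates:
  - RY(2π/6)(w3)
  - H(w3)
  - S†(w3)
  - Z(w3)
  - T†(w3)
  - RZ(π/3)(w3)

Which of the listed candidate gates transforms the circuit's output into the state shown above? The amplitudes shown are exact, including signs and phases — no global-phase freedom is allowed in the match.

The unique candidate consistent with the amplitudes is T†(w3). Key observation: gates 3-8 undo each other exactly, leaving only the rest of the circuit to track.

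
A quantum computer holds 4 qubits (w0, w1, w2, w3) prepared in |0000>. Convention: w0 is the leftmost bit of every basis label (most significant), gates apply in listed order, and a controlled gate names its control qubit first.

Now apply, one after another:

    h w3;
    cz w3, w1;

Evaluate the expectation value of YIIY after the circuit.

In the final state, YIIY has expectation 0.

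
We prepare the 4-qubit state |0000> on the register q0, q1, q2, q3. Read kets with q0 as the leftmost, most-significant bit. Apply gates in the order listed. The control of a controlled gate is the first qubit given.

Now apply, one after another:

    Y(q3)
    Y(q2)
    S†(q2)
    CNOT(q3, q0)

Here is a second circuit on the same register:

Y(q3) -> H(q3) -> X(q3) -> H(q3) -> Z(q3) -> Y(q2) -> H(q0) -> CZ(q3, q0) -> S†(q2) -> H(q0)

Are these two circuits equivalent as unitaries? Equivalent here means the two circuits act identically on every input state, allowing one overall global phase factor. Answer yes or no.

Yes, they are equivalent — the unitaries differ by at most a global phase.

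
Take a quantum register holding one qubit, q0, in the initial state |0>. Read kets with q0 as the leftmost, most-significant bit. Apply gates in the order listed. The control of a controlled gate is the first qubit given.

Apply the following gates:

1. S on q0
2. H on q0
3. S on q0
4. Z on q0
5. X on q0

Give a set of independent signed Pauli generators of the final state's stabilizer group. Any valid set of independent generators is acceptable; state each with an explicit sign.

The stabilizer group can be generated by +Y, among other valid generating sets.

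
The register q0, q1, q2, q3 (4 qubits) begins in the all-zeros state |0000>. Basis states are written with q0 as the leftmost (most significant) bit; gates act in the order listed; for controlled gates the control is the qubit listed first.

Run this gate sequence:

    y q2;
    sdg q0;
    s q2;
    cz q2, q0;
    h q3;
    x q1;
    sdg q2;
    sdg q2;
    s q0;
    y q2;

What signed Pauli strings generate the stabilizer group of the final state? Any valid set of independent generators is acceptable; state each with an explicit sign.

One valid set of independent stabilizer generators is +IIIX, +ZIII, -IZII, +IIZI (any independent generating set of the same group is equally correct).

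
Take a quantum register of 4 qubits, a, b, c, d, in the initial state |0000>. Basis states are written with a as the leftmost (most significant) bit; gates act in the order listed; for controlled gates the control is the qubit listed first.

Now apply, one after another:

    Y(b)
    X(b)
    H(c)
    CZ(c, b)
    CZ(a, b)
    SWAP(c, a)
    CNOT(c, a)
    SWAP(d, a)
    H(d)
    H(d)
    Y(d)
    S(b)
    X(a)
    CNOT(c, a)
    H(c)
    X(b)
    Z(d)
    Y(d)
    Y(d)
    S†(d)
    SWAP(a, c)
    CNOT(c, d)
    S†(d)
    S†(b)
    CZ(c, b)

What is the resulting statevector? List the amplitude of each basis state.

The final amplitudes are 1/2 on |0110>, 1/2 on |0111>, 1/2 on |1110>, 1/2 on |1111>, and 0 on every other basis state.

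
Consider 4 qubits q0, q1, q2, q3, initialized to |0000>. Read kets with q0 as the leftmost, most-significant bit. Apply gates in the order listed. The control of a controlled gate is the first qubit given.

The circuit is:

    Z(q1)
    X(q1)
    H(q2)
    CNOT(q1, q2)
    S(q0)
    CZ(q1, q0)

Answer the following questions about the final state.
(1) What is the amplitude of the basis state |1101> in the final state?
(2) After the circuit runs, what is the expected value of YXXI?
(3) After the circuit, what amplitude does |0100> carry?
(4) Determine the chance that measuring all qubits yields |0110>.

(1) |1101> carries amplitude 0 in the final state.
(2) The observable YXXI averages to 0.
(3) The amplitude on |0100> is sqrt(2)/2.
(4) A full measurement returns |0110> with probability 1/2.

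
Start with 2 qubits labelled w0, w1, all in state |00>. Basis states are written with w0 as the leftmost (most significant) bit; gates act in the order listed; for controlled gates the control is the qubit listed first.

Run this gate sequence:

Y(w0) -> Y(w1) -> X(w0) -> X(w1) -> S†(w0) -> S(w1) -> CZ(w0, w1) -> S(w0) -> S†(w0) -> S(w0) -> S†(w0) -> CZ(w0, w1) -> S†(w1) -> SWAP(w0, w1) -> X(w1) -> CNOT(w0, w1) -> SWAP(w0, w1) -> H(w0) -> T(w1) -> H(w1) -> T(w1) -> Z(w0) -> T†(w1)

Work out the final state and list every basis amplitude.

The final amplitudes are -1/2 on |00>, -1/2 on |01>, -1/2 on |10>, -1/2 on |11>. Key observation: gates 6-13 undo each other exactly, leaving only the rest of the circuit to track.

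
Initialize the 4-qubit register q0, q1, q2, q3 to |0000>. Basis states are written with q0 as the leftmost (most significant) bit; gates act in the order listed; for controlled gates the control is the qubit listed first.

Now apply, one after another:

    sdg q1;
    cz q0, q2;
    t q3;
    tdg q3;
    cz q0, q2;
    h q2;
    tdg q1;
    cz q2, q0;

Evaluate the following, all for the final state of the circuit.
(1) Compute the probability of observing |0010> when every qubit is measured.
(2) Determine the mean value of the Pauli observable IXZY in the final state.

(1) The probability of measuring |0010> is 1/2. Key observation: steps 2-5 multiply out to the identity, so the circuit reduces to the remaining gates.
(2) In the final state, IXZY has expectation 0.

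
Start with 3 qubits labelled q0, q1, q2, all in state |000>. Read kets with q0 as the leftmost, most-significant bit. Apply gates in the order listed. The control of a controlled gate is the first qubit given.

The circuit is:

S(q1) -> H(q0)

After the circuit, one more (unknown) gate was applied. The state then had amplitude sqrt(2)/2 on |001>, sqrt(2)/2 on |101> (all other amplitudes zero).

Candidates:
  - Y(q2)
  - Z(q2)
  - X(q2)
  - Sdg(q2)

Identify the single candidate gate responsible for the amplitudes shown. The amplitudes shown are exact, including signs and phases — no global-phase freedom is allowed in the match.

The unique candidate consistent with the amplitudes is X(q2).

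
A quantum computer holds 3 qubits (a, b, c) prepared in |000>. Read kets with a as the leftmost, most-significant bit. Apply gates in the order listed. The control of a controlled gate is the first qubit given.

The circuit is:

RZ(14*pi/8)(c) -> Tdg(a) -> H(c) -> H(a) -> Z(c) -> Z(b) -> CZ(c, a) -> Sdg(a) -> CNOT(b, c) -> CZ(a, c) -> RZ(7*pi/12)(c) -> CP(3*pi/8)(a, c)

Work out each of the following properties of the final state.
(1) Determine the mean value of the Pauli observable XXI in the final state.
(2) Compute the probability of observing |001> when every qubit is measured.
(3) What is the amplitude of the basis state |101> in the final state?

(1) The expectation value of XXI is 0.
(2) The probability of measuring |001> is 1/4.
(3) |101> carries amplitude exp(7*I*pi/24)/2 in the final state.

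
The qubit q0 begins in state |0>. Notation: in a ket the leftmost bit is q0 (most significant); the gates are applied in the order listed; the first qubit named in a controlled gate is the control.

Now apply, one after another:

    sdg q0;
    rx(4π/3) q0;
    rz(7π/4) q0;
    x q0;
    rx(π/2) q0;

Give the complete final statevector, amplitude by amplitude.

The final amplitudes are (sqrt(6) - sqrt(2)*exp(I*pi/4))*exp(3*I*pi/8)/4 on |0>, (sqrt(2) - sqrt(6)*exp(3*I*pi/4))*exp(I*pi/8)/4 on |1>.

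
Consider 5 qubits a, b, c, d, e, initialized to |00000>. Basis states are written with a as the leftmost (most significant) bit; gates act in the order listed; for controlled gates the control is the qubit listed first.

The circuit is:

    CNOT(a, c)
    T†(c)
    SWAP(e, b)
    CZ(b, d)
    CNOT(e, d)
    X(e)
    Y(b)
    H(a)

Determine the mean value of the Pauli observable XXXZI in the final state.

The observable XXXZI averages to 0.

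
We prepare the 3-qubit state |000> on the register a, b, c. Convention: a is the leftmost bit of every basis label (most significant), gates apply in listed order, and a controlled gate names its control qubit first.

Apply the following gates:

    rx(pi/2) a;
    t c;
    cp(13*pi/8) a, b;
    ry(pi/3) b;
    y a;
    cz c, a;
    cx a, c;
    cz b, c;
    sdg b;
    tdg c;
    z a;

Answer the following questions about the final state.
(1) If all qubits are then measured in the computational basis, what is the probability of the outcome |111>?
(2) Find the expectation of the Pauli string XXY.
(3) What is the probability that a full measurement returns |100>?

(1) Outcome |111> occurs with probability 1/8.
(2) The observable XXY averages to sqrt(6)/4.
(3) The probability of measuring |100> is 0.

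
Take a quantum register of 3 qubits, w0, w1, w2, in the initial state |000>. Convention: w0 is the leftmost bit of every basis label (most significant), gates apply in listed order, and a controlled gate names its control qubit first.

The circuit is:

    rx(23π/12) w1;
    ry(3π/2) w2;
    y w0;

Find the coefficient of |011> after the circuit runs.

The final state's coefficient on |011> equals 0.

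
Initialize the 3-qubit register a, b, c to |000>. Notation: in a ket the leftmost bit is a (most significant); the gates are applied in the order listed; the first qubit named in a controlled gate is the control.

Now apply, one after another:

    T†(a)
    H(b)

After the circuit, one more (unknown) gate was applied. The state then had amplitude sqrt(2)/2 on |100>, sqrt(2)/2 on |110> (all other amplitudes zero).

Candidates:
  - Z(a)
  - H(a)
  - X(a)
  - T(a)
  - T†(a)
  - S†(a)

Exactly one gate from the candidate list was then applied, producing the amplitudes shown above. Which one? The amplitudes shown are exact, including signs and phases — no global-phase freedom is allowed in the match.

The applied gate was X(a).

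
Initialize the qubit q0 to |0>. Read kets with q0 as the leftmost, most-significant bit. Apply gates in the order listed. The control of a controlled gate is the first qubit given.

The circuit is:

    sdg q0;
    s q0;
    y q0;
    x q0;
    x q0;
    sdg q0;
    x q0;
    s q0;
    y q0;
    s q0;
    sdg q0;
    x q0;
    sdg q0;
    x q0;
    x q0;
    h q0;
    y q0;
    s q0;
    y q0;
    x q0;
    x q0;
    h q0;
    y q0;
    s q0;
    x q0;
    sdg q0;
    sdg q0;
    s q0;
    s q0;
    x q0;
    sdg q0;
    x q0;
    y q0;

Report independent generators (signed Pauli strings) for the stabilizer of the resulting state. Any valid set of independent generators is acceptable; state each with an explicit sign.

The stabilizer group can be generated by -Y, among other valid generating sets. Key observation: gates 24-31 undo each other exactly, leaving only the rest of the circuit to track.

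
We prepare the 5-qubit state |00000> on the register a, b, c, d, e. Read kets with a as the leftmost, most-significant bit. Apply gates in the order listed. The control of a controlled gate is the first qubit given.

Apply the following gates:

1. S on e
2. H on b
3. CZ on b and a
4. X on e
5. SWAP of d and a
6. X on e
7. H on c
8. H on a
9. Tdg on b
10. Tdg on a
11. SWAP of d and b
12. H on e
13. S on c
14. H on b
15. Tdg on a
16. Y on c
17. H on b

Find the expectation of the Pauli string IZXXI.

The observable IZXXI averages to 0.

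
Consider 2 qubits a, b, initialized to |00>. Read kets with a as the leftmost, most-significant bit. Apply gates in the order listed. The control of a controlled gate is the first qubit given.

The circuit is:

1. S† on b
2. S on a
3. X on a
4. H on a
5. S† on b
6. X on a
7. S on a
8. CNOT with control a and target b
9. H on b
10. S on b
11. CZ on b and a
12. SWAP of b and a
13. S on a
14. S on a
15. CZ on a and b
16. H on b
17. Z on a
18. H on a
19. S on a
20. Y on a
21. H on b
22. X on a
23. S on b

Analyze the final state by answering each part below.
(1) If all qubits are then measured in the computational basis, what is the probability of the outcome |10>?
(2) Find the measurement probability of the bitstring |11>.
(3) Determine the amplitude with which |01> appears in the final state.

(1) Outcome |10> occurs with probability 1/4.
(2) The probability of measuring |11> is 1/4.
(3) The amplitude on |01> is sqrt(2)*(-1 - I)/4.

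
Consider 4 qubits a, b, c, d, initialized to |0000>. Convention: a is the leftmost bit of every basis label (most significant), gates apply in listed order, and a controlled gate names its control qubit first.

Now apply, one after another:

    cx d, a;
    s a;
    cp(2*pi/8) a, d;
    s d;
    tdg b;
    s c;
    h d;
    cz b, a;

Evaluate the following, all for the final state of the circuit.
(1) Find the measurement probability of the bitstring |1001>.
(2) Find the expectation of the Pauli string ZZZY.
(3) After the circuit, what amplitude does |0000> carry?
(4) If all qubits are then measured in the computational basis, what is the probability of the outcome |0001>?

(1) A full measurement returns |1001> with probability 0.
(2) In the final state, ZZZY has expectation 0.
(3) The final state's coefficient on |0000> equals sqrt(2)/2.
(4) A full measurement returns |0001> with probability 1/2.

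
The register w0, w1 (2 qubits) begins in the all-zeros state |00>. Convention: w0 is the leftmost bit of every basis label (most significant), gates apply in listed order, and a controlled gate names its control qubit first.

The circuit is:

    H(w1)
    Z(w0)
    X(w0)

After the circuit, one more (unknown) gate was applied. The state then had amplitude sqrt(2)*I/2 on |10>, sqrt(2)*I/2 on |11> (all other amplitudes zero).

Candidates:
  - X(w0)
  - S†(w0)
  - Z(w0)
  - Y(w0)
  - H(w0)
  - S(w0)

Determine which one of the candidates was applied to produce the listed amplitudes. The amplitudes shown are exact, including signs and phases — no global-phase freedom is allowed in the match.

The applied gate was S(w0).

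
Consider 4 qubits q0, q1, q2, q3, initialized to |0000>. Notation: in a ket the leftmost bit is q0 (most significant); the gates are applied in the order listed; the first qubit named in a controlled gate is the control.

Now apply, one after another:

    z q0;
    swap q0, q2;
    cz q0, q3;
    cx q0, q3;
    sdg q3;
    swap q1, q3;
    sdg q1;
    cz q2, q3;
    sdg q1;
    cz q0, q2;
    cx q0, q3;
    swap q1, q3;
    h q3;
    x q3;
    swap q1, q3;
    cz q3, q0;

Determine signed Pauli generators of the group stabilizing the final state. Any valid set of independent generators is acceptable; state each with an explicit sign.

The final state is stabilized by the group generated by +IXII, +ZIII, +IIZI, +IIIZ; other independent generating sets are equally valid.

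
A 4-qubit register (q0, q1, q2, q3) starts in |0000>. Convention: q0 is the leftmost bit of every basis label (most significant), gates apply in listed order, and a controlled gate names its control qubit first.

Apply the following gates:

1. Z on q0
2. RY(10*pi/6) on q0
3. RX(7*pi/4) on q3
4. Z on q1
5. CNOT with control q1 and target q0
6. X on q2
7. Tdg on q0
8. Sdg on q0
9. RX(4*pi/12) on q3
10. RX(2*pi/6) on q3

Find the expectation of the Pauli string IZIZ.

The expectation value of IZIZ is -sqrt(2)/4 + sqrt(6)/4.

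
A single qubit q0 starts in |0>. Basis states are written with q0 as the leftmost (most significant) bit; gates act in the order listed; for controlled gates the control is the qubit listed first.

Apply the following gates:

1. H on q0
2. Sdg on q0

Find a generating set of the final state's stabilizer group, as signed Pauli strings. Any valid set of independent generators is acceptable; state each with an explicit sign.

One valid set of independent stabilizer generators is -Y (any independent generating set of the same group is equally correct).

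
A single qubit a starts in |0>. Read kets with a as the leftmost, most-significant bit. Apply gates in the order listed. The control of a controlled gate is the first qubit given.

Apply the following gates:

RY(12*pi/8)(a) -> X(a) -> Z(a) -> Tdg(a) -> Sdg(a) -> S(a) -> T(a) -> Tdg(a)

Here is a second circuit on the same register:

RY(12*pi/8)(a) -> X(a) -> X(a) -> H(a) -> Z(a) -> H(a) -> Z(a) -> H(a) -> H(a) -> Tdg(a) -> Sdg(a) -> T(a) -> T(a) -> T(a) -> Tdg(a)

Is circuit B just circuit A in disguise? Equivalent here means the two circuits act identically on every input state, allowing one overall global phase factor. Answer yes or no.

Yes — the two circuits implement the same unitary up to a global phase.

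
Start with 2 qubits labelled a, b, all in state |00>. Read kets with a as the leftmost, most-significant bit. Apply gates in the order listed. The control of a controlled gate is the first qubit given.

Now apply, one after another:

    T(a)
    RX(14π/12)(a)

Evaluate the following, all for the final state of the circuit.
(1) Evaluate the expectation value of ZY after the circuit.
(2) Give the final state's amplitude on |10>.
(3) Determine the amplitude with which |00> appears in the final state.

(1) The observable ZY averages to 0.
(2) The amplitude on |10> is I*(-sqrt(6) - sqrt(2))/4.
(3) The final state's coefficient on |00> equals -sqrt(6)/4 + sqrt(2)/4.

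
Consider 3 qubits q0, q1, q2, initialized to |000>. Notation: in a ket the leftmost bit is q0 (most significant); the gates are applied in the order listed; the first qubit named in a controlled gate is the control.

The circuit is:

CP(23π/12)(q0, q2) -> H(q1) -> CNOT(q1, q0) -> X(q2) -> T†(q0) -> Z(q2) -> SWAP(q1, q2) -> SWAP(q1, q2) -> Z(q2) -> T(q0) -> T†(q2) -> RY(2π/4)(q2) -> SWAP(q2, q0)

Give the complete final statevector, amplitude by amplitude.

The resulting statevector has amplitude exp(3*I*pi/4)/2 on |000>, 0 on |001>, 0 on |010>, exp(3*I*pi/4)/2 on |011>, -exp(3*I*pi/4)/2 on |100>, 0 on |101>, 0 on |110>, -exp(3*I*pi/4)/2 on |111>.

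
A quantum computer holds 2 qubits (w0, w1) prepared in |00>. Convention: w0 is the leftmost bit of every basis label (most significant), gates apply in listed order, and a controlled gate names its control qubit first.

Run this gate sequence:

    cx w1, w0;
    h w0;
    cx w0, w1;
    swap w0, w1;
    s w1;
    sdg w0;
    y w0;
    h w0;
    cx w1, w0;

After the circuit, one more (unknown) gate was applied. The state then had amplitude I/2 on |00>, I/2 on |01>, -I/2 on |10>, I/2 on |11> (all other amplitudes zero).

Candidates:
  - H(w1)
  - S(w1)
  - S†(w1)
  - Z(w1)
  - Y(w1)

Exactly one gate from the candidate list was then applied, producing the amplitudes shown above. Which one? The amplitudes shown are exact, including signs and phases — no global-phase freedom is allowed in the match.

It was Z(w1) that produced the state shown.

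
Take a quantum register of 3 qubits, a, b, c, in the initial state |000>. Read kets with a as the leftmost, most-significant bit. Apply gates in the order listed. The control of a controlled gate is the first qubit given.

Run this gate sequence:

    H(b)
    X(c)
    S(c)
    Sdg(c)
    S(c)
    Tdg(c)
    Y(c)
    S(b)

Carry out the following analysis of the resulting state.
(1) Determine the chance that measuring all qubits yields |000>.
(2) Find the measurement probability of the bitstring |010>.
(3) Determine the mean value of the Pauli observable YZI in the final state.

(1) The probability of measuring |000> is 1/2. Key observation: steps 3-4 multiply out to the identity, so the circuit reduces to the remaining gates.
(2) Outcome |010> occurs with probability 1/2.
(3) In the final state, YZI has expectation 0.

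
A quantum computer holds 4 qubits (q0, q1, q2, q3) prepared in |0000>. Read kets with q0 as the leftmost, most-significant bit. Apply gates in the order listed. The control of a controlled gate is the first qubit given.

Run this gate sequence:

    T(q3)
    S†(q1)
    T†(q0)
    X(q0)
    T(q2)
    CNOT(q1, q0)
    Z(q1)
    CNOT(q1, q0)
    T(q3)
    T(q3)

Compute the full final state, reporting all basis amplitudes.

After the circuit, the state carries amplitude 1 on |1000>, and 0 on every other basis state.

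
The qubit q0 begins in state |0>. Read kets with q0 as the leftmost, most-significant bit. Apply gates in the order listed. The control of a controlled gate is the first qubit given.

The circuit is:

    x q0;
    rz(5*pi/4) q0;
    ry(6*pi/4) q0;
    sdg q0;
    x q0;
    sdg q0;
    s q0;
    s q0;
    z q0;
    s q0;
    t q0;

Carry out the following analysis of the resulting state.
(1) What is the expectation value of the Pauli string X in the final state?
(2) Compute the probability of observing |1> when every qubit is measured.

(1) The observable X averages to -sqrt(2)/2.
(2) The probability of measuring |1> is 1/2.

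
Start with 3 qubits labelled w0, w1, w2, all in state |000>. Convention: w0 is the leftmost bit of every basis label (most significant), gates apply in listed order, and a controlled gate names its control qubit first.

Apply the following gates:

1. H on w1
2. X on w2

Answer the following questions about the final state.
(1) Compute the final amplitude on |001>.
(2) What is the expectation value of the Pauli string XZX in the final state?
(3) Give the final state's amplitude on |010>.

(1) The final state's coefficient on |001> equals sqrt(2)/2.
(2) The observable XZX averages to 0.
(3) The amplitude on |010> is 0.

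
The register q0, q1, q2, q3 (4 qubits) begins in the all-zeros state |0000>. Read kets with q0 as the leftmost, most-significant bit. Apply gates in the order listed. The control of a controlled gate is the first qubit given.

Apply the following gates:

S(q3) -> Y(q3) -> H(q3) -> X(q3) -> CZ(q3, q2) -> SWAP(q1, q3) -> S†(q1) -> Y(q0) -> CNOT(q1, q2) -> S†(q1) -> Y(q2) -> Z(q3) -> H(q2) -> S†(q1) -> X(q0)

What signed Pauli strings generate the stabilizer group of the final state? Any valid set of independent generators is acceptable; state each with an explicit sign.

The final state is stabilized by the group generated by +IYZI, -IZXI, +ZIII, +IIIZ; other independent generating sets are equally valid.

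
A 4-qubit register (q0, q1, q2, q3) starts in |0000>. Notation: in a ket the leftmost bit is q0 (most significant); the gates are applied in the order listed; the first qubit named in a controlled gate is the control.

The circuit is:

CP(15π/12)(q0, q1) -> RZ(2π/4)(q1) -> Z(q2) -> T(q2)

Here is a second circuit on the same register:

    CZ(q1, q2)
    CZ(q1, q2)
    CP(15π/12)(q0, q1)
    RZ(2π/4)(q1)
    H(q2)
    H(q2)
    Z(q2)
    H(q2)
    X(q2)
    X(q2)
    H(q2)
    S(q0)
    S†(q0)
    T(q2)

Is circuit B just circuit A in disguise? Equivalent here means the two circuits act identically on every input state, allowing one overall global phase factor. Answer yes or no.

Yes, they are equivalent — the unitaries differ by at most a global phase.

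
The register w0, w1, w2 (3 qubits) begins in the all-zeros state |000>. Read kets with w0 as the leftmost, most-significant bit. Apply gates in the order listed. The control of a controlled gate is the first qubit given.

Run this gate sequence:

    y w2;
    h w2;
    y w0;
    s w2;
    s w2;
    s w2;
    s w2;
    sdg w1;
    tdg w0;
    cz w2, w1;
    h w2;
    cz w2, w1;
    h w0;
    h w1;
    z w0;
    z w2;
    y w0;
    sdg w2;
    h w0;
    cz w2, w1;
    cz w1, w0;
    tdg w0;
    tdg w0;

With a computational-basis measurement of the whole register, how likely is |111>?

The probability of measuring |111> is 1/2. Key observation: the block from step 4 through step 7 cancels to the identity and can be dropped.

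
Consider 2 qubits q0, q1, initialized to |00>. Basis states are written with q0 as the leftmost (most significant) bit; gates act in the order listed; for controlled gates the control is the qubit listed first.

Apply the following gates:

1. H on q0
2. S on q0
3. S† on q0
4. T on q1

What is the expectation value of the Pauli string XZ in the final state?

In the final state, XZ has expectation 1. Key observation: gates 2-3 undo each other exactly, leaving only the rest of the circuit to track.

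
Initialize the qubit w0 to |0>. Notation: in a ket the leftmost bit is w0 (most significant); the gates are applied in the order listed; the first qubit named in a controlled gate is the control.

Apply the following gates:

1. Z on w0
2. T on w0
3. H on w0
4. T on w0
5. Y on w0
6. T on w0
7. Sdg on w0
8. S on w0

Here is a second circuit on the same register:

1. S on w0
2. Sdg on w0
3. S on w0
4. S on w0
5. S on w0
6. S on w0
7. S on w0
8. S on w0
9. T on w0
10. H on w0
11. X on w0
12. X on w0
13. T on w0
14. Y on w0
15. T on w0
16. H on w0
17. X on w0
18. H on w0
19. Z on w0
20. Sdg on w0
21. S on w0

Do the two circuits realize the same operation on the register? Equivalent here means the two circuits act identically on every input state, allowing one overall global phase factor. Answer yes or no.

Yes: on every input state the two circuits agree up to one overall phase factor.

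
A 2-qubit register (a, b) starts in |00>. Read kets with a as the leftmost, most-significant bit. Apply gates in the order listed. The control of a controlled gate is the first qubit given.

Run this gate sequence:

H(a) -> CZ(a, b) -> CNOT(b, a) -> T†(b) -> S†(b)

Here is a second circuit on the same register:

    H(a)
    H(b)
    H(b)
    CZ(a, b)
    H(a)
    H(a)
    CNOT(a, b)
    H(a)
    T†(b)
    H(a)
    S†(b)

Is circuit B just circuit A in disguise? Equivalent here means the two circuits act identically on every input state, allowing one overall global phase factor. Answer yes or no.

No, they are not equivalent — no single phase factor reconciles the two unitaries.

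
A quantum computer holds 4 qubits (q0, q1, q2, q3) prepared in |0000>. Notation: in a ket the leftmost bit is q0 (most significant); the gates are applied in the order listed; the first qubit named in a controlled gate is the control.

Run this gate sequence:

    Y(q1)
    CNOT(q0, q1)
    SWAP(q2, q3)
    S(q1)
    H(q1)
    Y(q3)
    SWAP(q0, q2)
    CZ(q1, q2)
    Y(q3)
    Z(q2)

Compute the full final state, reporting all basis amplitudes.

The final amplitudes are -sqrt(2)/2 on |0000>, sqrt(2)/2 on |0100>, and 0 on every other basis state.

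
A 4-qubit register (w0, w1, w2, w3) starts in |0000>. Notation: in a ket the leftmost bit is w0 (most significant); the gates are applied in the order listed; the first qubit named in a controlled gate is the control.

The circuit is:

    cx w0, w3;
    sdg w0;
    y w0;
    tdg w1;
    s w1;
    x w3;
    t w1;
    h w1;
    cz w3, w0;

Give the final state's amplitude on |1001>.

|1001> carries amplitude -sqrt(2)*I/2 in the final state.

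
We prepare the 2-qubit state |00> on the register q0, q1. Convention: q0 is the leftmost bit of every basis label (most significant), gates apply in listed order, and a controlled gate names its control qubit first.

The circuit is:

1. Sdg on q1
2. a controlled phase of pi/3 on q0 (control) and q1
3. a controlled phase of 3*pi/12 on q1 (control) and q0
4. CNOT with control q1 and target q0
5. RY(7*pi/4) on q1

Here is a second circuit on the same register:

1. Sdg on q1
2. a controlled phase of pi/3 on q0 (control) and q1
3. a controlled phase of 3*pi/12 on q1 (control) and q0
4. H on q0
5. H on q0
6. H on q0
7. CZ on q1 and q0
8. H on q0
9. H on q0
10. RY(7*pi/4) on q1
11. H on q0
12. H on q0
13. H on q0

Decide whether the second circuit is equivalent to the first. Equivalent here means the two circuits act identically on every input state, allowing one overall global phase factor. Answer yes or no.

Yes — the two circuits implement the same unitary up to a global phase.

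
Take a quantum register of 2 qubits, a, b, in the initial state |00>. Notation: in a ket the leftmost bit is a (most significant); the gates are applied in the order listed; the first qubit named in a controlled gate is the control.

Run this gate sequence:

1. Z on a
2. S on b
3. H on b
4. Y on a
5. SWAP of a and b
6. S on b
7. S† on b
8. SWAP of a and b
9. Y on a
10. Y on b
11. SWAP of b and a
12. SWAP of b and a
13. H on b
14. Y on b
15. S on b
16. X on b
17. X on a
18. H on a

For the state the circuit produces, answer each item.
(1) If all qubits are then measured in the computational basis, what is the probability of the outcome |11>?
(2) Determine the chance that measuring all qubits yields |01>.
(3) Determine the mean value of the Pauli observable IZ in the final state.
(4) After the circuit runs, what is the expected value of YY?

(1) A full measurement returns |11> with probability 1/2. Key observation: gates 4-9 undo each other exactly, leaving only the rest of the circuit to track.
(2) Outcome |01> occurs with probability 1/2.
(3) In the final state, IZ has expectation -1.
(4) The observable YY averages to 0.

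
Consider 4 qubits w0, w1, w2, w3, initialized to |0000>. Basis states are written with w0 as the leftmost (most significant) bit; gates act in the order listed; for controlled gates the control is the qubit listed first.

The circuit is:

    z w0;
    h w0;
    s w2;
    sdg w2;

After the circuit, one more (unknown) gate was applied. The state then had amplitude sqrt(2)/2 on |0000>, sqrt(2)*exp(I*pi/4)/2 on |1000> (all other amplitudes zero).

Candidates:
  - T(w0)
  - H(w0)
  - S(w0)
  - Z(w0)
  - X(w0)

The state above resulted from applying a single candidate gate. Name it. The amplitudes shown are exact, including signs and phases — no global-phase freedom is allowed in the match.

The unique candidate consistent with the amplitudes is T(w0). Key observation: steps 3-4 multiply out to the identity, so the circuit reduces to the remaining gates.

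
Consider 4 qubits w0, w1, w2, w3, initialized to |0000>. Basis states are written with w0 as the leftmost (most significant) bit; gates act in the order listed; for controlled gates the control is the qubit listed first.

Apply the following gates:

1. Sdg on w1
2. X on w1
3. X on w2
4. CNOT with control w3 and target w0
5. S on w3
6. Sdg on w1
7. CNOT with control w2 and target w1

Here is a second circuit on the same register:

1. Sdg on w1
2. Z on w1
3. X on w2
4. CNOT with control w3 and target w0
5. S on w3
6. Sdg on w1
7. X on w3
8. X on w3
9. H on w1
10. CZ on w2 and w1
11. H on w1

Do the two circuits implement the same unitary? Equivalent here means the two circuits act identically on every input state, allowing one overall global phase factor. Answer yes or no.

No — the two circuits implement different unitaries, even allowing a global phase.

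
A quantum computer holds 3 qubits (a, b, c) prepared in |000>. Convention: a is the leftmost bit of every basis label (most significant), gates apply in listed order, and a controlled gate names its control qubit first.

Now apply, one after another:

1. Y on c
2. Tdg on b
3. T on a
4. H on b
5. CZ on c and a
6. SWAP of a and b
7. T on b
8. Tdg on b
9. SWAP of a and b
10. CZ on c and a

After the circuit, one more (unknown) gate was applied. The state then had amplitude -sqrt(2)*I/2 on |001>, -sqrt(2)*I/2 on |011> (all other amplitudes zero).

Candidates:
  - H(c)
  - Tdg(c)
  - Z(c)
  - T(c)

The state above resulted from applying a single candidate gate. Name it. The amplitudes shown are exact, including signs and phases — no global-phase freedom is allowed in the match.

The unique candidate consistent with the amplitudes is Z(c).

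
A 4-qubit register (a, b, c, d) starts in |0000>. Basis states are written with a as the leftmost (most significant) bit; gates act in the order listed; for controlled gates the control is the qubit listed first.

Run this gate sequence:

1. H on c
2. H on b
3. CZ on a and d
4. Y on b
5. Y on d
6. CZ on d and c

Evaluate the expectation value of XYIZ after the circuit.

The observable XYIZ averages to 0.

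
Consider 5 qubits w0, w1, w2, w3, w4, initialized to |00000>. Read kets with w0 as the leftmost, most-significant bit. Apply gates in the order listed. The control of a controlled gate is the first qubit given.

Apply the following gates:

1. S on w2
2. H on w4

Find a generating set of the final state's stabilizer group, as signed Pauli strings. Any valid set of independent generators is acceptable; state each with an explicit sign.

The stabilizer group can be generated by +IIIIX, +ZIIII, +IZIII, +IIZII, +IIIZI, among other valid generating sets.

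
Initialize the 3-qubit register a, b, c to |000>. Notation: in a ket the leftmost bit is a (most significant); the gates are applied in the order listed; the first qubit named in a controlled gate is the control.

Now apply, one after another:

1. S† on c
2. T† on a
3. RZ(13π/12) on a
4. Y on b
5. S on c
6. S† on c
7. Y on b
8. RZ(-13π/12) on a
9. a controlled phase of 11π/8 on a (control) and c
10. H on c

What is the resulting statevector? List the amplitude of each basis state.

The final amplitudes are sqrt(2)/2 on |000>, sqrt(2)/2 on |001>, and 0 on every other basis state. Key observation: gates 3-8 undo each other exactly, leaving only the rest of the circuit to track.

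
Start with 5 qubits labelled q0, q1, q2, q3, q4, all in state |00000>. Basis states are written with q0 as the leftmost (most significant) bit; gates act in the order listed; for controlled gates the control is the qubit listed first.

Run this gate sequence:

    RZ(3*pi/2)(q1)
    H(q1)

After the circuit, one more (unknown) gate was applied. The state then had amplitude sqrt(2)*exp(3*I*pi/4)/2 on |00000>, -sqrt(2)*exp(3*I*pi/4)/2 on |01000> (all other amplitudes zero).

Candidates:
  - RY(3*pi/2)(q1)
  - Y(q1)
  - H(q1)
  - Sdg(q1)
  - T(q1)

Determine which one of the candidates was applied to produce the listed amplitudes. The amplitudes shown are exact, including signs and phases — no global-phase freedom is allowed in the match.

It was Y(q1) that produced the state shown.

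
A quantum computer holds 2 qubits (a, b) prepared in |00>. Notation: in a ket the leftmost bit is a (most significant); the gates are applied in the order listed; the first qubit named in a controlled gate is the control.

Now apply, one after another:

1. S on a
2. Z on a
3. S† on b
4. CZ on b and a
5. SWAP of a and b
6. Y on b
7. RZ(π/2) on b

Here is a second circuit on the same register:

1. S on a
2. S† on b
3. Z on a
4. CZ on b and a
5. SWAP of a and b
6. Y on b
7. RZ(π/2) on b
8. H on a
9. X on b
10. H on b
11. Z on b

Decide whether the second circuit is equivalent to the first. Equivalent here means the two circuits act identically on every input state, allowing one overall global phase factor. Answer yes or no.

No, they are not equivalent — no single phase factor reconciles the two unitaries.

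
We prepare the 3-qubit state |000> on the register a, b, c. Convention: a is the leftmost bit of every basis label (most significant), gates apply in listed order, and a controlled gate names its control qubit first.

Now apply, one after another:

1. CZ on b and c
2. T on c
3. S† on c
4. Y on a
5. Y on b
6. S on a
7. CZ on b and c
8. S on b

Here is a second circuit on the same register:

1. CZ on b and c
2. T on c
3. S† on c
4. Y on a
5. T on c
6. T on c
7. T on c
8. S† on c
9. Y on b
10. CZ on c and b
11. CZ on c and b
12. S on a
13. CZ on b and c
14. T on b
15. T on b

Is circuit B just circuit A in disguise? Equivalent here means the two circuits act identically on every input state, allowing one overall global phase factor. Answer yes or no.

No: there is an input state on which the two circuits produce genuinely different outputs (not merely differing by a phase).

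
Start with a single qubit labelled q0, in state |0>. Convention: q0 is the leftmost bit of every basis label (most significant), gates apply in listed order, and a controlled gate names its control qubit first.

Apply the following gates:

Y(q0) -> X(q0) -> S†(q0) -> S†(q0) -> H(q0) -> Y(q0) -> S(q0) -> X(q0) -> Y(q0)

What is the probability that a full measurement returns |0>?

The probability of measuring |0> is 1/2.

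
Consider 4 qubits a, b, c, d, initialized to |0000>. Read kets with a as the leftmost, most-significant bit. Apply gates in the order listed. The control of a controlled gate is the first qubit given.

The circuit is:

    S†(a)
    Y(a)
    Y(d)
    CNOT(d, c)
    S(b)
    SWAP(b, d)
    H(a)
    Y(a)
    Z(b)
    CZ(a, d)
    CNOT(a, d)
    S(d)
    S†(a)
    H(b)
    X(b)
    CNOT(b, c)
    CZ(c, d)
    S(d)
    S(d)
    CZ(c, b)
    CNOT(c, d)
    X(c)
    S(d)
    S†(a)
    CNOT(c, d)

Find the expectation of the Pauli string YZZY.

The observable YZZY averages to -1.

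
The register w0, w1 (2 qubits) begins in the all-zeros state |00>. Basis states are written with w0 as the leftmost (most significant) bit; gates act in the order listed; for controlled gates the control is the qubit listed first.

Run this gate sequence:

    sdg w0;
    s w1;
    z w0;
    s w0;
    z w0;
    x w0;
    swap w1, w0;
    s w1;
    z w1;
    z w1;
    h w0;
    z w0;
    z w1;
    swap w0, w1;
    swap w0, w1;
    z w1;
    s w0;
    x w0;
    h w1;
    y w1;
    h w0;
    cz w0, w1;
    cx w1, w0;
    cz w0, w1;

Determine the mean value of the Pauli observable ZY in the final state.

The expectation value of ZY is 1. Key observation: gates 13-16 undo each other exactly, leaving only the rest of the circuit to track.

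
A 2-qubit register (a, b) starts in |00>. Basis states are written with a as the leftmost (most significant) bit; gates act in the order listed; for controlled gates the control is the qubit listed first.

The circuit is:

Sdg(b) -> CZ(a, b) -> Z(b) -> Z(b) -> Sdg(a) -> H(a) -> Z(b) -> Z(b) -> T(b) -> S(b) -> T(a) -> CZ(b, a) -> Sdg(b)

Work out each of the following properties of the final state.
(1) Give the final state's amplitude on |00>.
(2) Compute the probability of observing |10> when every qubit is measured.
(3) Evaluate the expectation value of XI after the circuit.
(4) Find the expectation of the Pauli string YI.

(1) The amplitude on |00> is sqrt(2)/2.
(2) A full measurement returns |10> with probability 1/2.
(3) The expectation value of XI is sqrt(2)/2.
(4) In the final state, YI has expectation sqrt(2)/2.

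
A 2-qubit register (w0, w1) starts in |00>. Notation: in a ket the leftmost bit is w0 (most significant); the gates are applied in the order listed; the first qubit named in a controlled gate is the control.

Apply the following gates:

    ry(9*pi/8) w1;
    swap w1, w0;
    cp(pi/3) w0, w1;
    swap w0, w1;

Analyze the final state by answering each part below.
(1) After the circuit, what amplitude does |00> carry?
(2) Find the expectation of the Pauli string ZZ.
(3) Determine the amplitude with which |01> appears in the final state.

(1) |00> carries amplitude -sin(pi/16) in the final state.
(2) The observable ZZ averages to -sqrt(sqrt(2) + 2)/2.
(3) The final state's coefficient on |01> equals sin(7*pi/16).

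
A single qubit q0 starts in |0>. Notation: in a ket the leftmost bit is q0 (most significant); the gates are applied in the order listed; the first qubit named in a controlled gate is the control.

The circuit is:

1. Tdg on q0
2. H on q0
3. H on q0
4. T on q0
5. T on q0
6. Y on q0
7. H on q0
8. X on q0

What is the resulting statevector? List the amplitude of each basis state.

After the circuit, the state carries amplitude -sqrt(2)*I/2 on |0>, sqrt(2)*I/2 on |1>.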